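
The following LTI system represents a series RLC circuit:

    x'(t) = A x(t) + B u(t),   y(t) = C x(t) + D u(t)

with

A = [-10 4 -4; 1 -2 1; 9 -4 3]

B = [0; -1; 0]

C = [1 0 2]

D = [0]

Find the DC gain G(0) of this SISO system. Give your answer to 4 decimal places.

0.3333

G(0) = C(-A)^{-1}B + D = -C A^{-1} B + D.
det A = -12, so A^{-1} = (1/-12)·adj(A) = [[1/6, -1/3, 1/3], [-1/2, -1/2, -1/2], [-7/6, 1/3, -4/3]]
A^{-1} B = [1/3, 1/2, -1/3]^T
C A^{-1} B = -1/3
G(0) = D - C A^{-1} B = 0 - (-1/3) = 1/3 ≈ 0.3333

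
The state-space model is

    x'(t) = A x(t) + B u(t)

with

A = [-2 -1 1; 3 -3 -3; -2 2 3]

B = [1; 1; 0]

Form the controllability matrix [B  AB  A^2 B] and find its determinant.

18

AB = [[-3], [0], [0]]
A^2B = [[6], [-9], [6]]
Controllability matrix C = [B  AB  A^2B] = [[1, -3, 6], [1, 0, -9], [0, 0, 6]]
Expanding along the first row, det(C) = 1·(0·6 - (-9)·0) - (-3)·(1·6 - (-9)·0) + 6·(1·0 - 0·0) = 1·0 - (-3)·6 + 6·0 = 18
Since det(C) ≠ 0, rank(C) = 3 and the system is completely controllable.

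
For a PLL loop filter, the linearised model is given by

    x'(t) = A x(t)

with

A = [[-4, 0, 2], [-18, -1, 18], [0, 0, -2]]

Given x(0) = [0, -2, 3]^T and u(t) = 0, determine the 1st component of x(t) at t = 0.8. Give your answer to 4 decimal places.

det(sI - A) = s^3 - (tr A)s^2 + (M11 + M22 + M33)s - det A, where Mii is the 2×2 principal minor of A obtained by deleting row i and column i.
tr A = (-4) + (-1) + (-2) = -7; M11 = (-1)·(-2) - 18·0 = 2 - 0 = 2; M22 = (-4)·(-2) - 2·0 = 8 - 0 = 8; M33 = (-4)·(-1) - 0·(-18) = 4 - 0 = 4; sum of minors = 14.
det A = (-4)·((-1)·(-2) - 18·0) - 0·((-18)·(-2) - 18·0) + 2·((-18)·0 - (-1)·0) = (-4)·2 - 0·36 + 2·0 = -8.
So p(s) = det(sI - A) = s^3 + 7s^2 + 14s + 8.
Rational-root test: any integer root divides 8. Testing small divisors, s = -1 works: p(-1) = -1 + 7 + (-14) + 8 = 0, so (s + 1) is a factor.
Dividing, p(s) = (s + 1)(s^2 + 6s + 8).
Factor s^2 + 6s + 8: two numbers with sum -6 and product 8 are -2 and -4, so s^2 + 6s + 8 = (s + 2)(s + 4).
Hence p(s) = (s + 1) (s + 2) (s + 4), with roots -4, -2, -1.
The eigenvalues -4, -2, -1 are distinct and real, so A is diagonalisable and x(t) = e^{At} x(0) = V diag(e^{λ_i t}) V^{-1} x(0), where the columns of V are the eigenvectors.
λ = -4: A - (-4)I = [[0, 0, 2], [-18, 3, 18], [0, 0, 2]]. v must be orthogonal to every row; (row 1) × (row 2) = [-6, -36, 0], so take v_1 = [1, 6, 0]^T.
λ = -2: A - (-2)I = [[-2, 0, 2], [-18, 1, 18], [0, 0, 0]]. v must be orthogonal to every row; (row 1) × (row 2) = [-2, 0, -2], so take v_2 = [1, 0, 1]^T.
λ = -1: A - (-1)I = [[-3, 0, 2], [-18, 0, 18], [0, 0, -1]]. v must be orthogonal to every row; (row 1) × (row 2) = [0, 18, 0], so take v_3 = [0, 1, 0]^T.
V = [v_1 v_2 v_3] = [[1, 1, 0], [6, 0, 1], [0, 1, 0]] has det V = -1, so V^{-1} = adj(V)/det V = [[1, 0, -1], [0, 0, 1], [-6, 1, 6]].
Modal coordinates z(0) = V^{-1} x(0): 1·0 + 0·(-2) + (-1)·3 = -3; 0·0 + 0·(-2) + 1·3 = 3; (-6)·0 + 1·(-2) + 6·3 = 16; so z(0) = [-3, 3, 16]^T.
x_1(t) = Σ_i (v_i)_1 · z_i(0) · e^{λ_i t} (row 1 of V times the modal terms).
x_1(0.8) = 1·(-3)·e^{-4·0.8} + 1·3·e^{-2·0.8} + 0·16·e^{-1·0.8} = (-3)·0.040762 + 3·0.201897 + 0·0.449329 = 0.4834.

0.4834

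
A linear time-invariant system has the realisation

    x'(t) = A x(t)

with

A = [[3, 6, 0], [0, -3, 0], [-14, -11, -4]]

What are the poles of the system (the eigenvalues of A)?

-4, -3, 3

det(sI - A) = s^3 - (tr A)s^2 + (M11 + M22 + M33)s - det A, where Mii is the 2×2 principal minor of A obtained by deleting row i and column i.
tr A = 3 + (-3) + (-4) = -4; M11 = (-3)·(-4) - 0·(-11) = 12 - 0 = 12; M22 = 3·(-4) - 0·(-14) = -12 - 0 = -12; M33 = 3·(-3) - 6·0 = -9 - 0 = -9; sum of minors = -9.
det A = 3·((-3)·(-4) - 0·(-11)) - 6·(0·(-4) - 0·(-14)) + 0·(0·(-11) - (-3)·(-14)) = 3·12 - 6·0 + 0·(-42) = 36.
So p(s) = det(sI - A) = s^3 + 4s^2 - 9s - 36.
Rational-root test: any integer root divides -36. Testing small divisors, s = -3 works: p(-3) = -27 + 36 + 27 + (-36) = 0, so (s + 3) is a factor.
Dividing, p(s) = (s + 3)(s^2 + s - 12).
Factor s^2 + s - 12: two numbers with sum -1 and product -12 are 3 and -4, so s^2 + s - 12 = (s - 3)(s + 4).
Hence p(s) = (s - 3) (s + 3) (s + 4), with roots -4, -3, 3.
At least one eigenvalue has non-negative real part, so the system is not asymptotically stable.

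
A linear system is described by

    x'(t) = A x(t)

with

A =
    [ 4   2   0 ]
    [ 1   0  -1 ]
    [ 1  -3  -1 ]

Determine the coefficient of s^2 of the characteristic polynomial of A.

Expand det(sI - A) for the 3×3 matrix.
p(s) = s^3 - 3s^2 - 9s + 12.
(Check: constant term = det(-A) = (-1)^3 det A = 12; coefficient of s^2 = -tr A = -3.)
The coefficient of s^2 is -3.

-3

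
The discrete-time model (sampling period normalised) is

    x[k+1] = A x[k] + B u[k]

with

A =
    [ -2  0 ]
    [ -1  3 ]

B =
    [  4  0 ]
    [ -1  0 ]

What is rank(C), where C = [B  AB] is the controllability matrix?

AB = [[-8, 0], [-7, 0]]
Controllability matrix C = [B  AB] = [[4, 0, -8, 0], [-1, 0, -7, 0]]
Take the 2×2 submatrix of C formed by columns 1, 3: [[4, -8], [-1, -7]]. Its determinant is 4·(-7) - (-8)·(-1) = -28 - 8 = -36 ≠ 0.
So rank(C) ≥ 2; since C has 2 rows, rank(C) = 2.
rank(C) = 2 = n, so the pair (A, B) is completely controllable.

2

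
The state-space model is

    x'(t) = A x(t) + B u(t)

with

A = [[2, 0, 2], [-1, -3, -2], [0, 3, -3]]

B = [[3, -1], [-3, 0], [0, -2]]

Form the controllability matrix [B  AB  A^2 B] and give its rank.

3

AB = [[6, -6], [6, 5], [-9, 6]]
A^2B = [[-6, 0], [-6, -21], [45, -3]]
Controllability matrix C = [B  AB  A^2B] = [[3, -1, 6, -6, -6, 0], [-3, 0, 6, 5, -6, -21], [0, -2, -9, 6, 45, -3]]
Take the 3×3 submatrix of C formed by columns 1, 2, 3: [[3, -1, 6], [-3, 0, 6], [0, -2, -9]]. Its determinant is 3·(0·(-9) - 6·(-2)) - (-1)·((-3)·(-9) - 6·0) + 6·((-3)·(-2) - 0·0) = 3·12 - (-1)·27 + 6·6 = 99 ≠ 0.
So rank(C) ≥ 3; since C has 3 rows, rank(C) = 3.
rank(C) = 3 = n, so the pair (A, B) is completely controllable.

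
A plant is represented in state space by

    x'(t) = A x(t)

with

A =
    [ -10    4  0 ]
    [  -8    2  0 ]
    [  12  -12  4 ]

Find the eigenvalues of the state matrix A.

det(sI - A) = s^3 - (tr A)s^2 + (M11 + M22 + M33)s - det A, where Mii is the 2×2 principal minor of A obtained by deleting row i and column i.
tr A = (-10) + 2 + 4 = -4; M11 = 2·4 - 0·(-12) = 8 - 0 = 8; M22 = (-10)·4 - 0·12 = -40 - 0 = -40; M33 = (-10)·2 - 4·(-8) = -20 - (-32) = 12; sum of minors = -20.
det A = (-10)·(2·4 - 0·(-12)) - 4·((-8)·4 - 0·12) + 0·((-8)·(-12) - 2·12) = (-10)·8 - 4·(-32) + 0·72 = 48.
So p(s) = det(sI - A) = s^3 + 4s^2 - 20s - 48.
Rational-root test: any integer root divides -48. Testing small divisors, s = -2 works: p(-2) = -8 + 16 + 40 + (-48) = 0, so (s + 2) is a factor.
Dividing, p(s) = (s + 2)(s^2 + 2s - 24).
Factor s^2 + 2s - 24: two numbers with sum -2 and product -24 are 4 and -6, so s^2 + 2s - 24 = (s - 4)(s + 6).
Hence p(s) = (s - 4) (s + 2) (s + 6), with roots -6, -2, 4.
At least one eigenvalue has non-negative real part, so the system is not asymptotically stable.

-6, -2, 4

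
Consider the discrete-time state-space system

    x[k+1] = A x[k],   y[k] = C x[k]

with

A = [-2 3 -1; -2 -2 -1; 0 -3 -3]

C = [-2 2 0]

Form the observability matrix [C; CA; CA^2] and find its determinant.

200

CA = [[0, -10, 0]]
CA^2 = [[20, 20, 10]]
Observability matrix O = [C; CA; CA^2] = [[-2, 2, 0], [0, -10, 0], [20, 20, 10]]
Expanding along the first row, det(O) = (-2)·((-10)·10 - 0·20) - 2·(0·10 - 0·20) + 0·(0·20 - (-10)·20) = (-2)·(-100) - 2·0 + 0·200 = 200
Since det(O) ≠ 0, rank(O) = 3 and the system is completely observable.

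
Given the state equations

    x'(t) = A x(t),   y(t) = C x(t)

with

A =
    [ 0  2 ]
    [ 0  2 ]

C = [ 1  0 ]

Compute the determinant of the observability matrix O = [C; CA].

2

CA = [[0, 2]]
Observability matrix O = [C; CA] = [[1, 0], [0, 2]]
det(O) = 1·2 - 0·0 = 2 - 0 = 2
Since det(O) ≠ 0, rank(O) = 2 and the system is completely observable.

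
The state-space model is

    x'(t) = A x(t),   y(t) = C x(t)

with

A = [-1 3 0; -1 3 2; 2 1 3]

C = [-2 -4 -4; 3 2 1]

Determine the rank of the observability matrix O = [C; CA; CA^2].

CA = [[-2, -22, -20], [-3, 16, 7]]
CA^2 = [[-16, -92, -104], [1, 46, 53]]
Observability matrix O = [C; CA; CA^2] = [[-2, -4, -4], [3, 2, 1], [-2, -22, -20], [-3, 16, 7], [-16, -92, -104], [1, 46, 53]]
Take the 3×3 submatrix of O formed by rows 1, 2, 3: [[-2, -4, -4], [3, 2, 1], [-2, -22, -20]]. Its determinant is (-2)·(2·(-20) - 1·(-22)) - (-4)·(3·(-20) - 1·(-2)) + (-4)·(3·(-22) - 2·(-2)) = (-2)·(-18) - (-4)·(-58) + (-4)·(-62) = 52 ≠ 0.
So rank(O) ≥ 3; since O has 3 columns, rank(O) = 3.
rank(O) = 3 = n, so the pair (A, C) is completely observable.

3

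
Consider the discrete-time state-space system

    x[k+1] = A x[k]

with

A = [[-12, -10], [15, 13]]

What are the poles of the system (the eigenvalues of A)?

-2, 3

det(zI - A) = z^2 - (tr A)z + det A, with tr A = (-12) + 13 = 1 and det A = (-12)·13 - (-10)·15 = -156 - (-150) = -6.
So p(z) = det(zI - A) = z^2 - z - 6.
Factor z^2 - z - 6: two numbers with sum 1 and product -6 are 3 and -2, so z^2 - z - 6 = (z - 3)(z + 2).
Hence p(z) = (z - 3) (z + 2), with roots -2, 3.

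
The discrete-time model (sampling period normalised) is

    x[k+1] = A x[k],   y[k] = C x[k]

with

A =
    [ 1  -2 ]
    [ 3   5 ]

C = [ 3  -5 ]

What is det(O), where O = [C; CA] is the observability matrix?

-153

CA = [[-12, -31]]
Observability matrix O = [C; CA] = [[3, -5], [-12, -31]]
det(O) = 3·(-31) - (-5)·(-12) = -93 - 60 = -153
Since det(O) ≠ 0, rank(O) = 2 and the system is completely observable.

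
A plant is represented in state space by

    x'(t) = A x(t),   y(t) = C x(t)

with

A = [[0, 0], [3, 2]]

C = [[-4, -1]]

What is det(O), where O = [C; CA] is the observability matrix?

5

CA = [[-3, -2]]
Observability matrix O = [C; CA] = [[-4, -1], [-3, -2]]
det(O) = (-4)·(-2) - (-1)·(-3) = 8 - 3 = 5
Since det(O) ≠ 0, rank(O) = 2 and the system is completely observable.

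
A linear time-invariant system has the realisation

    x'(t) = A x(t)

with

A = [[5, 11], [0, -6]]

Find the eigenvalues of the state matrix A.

-6, 5

det(sI - A) = s^2 - (tr A)s + det A, with tr A = 5 + (-6) = -1 and det A = 5·(-6) - 11·0 = -30 - 0 = -30.
So p(s) = det(sI - A) = s^2 + s - 30.
Factor s^2 + s - 30: two numbers with sum -1 and product -30 are 5 and -6, so s^2 + s - 30 = (s - 5)(s + 6).
Hence p(s) = (s - 5) (s + 6), with roots -6, 5.
At least one eigenvalue has non-negative real part, so the system is not asymptotically stable.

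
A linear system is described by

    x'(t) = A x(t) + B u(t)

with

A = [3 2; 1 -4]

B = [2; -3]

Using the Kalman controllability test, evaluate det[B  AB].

AB = [[0], [14]]
Controllability matrix C = [B  AB] = [[2, 0], [-3, 14]]
det(C) = 2·14 - 0·(-3) = 28 - 0 = 28
Since det(C) ≠ 0, rank(C) = 2 and the system is completely controllable.

28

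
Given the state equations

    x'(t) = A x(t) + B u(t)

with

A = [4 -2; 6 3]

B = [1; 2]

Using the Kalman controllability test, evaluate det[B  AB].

AB = [[0], [12]]
Controllability matrix C = [B  AB] = [[1, 0], [2, 12]]
det(C) = 1·12 - 0·2 = 12 - 0 = 12
Since det(C) ≠ 0, rank(C) = 2 and the system is completely controllable.

12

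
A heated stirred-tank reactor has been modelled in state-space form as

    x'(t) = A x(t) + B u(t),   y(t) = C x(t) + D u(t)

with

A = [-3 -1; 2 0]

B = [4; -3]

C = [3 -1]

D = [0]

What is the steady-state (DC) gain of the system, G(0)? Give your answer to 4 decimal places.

5.0000

G(0) = C(-A)^{-1}B + D = -C A^{-1} B + D.
det A = 2, so A^{-1} = (1/2)·adj(A) = [[0, 1/2], [-1, -3/2]]
A^{-1} B = [-3/2, 1/2]^T
C A^{-1} B = -5
G(0) = D - C A^{-1} B = 0 - (-5) = 5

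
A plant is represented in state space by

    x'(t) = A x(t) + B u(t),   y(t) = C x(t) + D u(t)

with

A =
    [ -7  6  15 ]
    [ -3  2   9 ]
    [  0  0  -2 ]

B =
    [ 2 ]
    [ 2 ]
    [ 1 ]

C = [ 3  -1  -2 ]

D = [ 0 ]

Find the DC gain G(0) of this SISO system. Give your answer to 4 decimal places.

9.7500

G(0) = C(-A)^{-1}B + D = -C A^{-1} B + D.
det A = -8, so A^{-1} = (1/-8)·adj(A) = [[1/2, -3/2, -3], [3/4, -7/4, -9/4], [0, 0, -1/2]]
A^{-1} B = [-5, -17/4, -1/2]^T
C A^{-1} B = -39/4
G(0) = D - C A^{-1} B = 0 - (-39/4) = 39/4 ≈ 9.7500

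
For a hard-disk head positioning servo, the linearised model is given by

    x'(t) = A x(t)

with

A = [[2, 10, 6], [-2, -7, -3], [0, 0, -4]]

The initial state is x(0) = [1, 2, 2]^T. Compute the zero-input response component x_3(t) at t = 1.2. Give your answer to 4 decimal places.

det(sI - A) = s^3 - (tr A)s^2 + (M11 + M22 + M33)s - det A, where Mii is the 2×2 principal minor of A obtained by deleting row i and column i.
tr A = 2 + (-7) + (-4) = -9; M11 = (-7)·(-4) - (-3)·0 = 28 - 0 = 28; M22 = 2·(-4) - 6·0 = -8 - 0 = -8; M33 = 2·(-7) - 10·(-2) = -14 - (-20) = 6; sum of minors = 26.
det A = 2·((-7)·(-4) - (-3)·0) - 10·((-2)·(-4) - (-3)·0) + 6·((-2)·0 - (-7)·0) = 2·28 - 10·8 + 6·0 = -24.
So p(s) = det(sI - A) = s^3 + 9s^2 + 26s + 24.
Rational-root test: any integer root divides 24. Testing small divisors, s = -2 works: p(-2) = -8 + 36 + (-52) + 24 = 0, so (s + 2) is a factor.
Dividing, p(s) = (s + 2)(s^2 + 7s + 12).
Factor s^2 + 7s + 12: two numbers with sum -7 and product 12 are -3 and -4, so s^2 + 7s + 12 = (s + 3)(s + 4).
Hence p(s) = (s + 2) (s + 3) (s + 4), with roots -4, -3, -2.
The eigenvalues -4, -3, -2 are distinct and real, so A is diagonalisable and x(t) = e^{At} x(0) = V diag(e^{λ_i t}) V^{-1} x(0), where the columns of V are the eigenvectors.
λ = -4: A - (-4)I = [[6, 10, 6], [-2, -3, -3], [0, 0, 0]]. v must be orthogonal to every row; (row 1) × (row 2) = [-12, 6, 2], so take v_1 = [-6, 3, 1]^T.
λ = -3: A - (-3)I = [[5, 10, 6], [-2, -4, -3], [0, 0, -1]]. v must be orthogonal to every row; (row 1) × (row 2) = [-6, 3, 0], so take v_2 = [-2, 1, 0]^T.
λ = -2: A - (-2)I = [[4, 10, 6], [-2, -5, -3], [0, 0, -2]]. v must be orthogonal to every row; (row 1) × (row 3) = [-20, 8, 0], so take v_3 = [5, -2, 0]^T.
V = [v_1 v_2 v_3] = [[-6, -2, 5], [3, 1, -2], [1, 0, 0]] has det V = -1, so V^{-1} = adj(V)/det V = [[0, 0, 1], [2, 5, -3], [1, 2, 0]].
Modal coordinates z(0) = V^{-1} x(0): 0·1 + 0·2 + 1·2 = 2; 2·1 + 5·2 + (-3)·2 = 6; 1·1 + 2·2 + 0·2 = 5; so z(0) = [2, 6, 5]^T.
x_3(t) = Σ_i (v_i)_3 · z_i(0) · e^{λ_i t} (row 3 of V times the modal terms).
x_3(1.2) = 1·2·e^{-4·1.2} + 0·6·e^{-3·1.2} + 0·5·e^{-2·1.2} = 2·0.008230 + 0·0.027324 + 0·0.090718 = 0.0165.

0.0165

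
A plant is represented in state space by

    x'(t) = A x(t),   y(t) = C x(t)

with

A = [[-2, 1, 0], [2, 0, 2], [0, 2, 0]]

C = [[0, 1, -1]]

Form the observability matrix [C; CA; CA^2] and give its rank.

CA = [[2, -2, 2]]
CA^2 = [[-8, 6, -4]]
Observability matrix O = [C; CA; CA^2] = [[0, 1, -1], [2, -2, 2], [-8, 6, -4]]
det(O) = 0·((-2)·(-4) - 2·6) - 1·(2·(-4) - 2·(-8)) + (-1)·(2·6 - (-2)·(-8)) = 0·(-4) - 1·8 + (-1)·(-4) = -4 ≠ 0, so rank(O) = 3.
rank(O) = 3 = n, so the pair (A, C) is completely observable.

3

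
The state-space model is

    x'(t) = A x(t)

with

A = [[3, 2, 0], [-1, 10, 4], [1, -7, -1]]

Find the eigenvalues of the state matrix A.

det(sI - A) = s^3 - (tr A)s^2 + (M11 + M22 + M33)s - det A, where Mii is the 2×2 principal minor of A obtained by deleting row i and column i.
tr A = 3 + 10 + (-1) = 12; M11 = 10·(-1) - 4·(-7) = -10 - (-28) = 18; M22 = 3·(-1) - 0·1 = -3 - 0 = -3; M33 = 3·10 - 2·(-1) = 30 - (-2) = 32; sum of minors = 47.
det A = 3·(10·(-1) - 4·(-7)) - 2·((-1)·(-1) - 4·1) + 0·((-1)·(-7) - 10·1) = 3·18 - 2·(-3) + 0·(-3) = 60.
So p(s) = det(sI - A) = s^3 - 12s^2 + 47s - 60.
Rational-root test: any integer root divides -60. Testing small divisors, s = 3 works: p(3) = 27 + (-108) + 141 + (-60) = 0, so (s - 3) is a factor.
Dividing, p(s) = (s - 3)(s^2 - 9s + 20).
Factor s^2 - 9s + 20: two numbers with sum 9 and product 20 are 5 and 4, so s^2 - 9s + 20 = (s - 5)(s - 4).
Hence p(s) = (s - 5) (s - 4) (s - 3), with roots 3, 4, 5.
At least one eigenvalue has non-negative real part, so the system is not asymptotically stable.

3, 4, 5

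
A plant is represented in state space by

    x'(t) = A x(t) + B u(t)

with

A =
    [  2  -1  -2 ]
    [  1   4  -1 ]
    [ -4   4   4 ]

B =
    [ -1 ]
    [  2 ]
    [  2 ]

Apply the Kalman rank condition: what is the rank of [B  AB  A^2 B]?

3

AB = [[-8], [5], [20]]
A^2B = [[-61], [-8], [132]]
Controllability matrix C = [B  AB  A^2B] = [[-1, -8, -61], [2, 5, -8], [2, 20, 132]]
det(C) = (-1)·(5·132 - (-8)·20) - (-8)·(2·132 - (-8)·2) + (-61)·(2·20 - 5·2) = (-1)·820 - (-8)·280 + (-61)·30 = -410 ≠ 0, so rank(C) = 3.
rank(C) = 3 = n, so the pair (A, B) is completely controllable.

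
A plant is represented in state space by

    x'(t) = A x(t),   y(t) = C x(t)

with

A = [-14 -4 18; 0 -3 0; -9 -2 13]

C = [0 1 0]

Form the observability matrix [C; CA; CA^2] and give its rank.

CA = [[0, -3, 0]]
CA^2 = [[0, 9, 0]]
Observability matrix O = [C; CA; CA^2] = [[0, 1, 0], [0, -3, 0], [0, 9, 0]]
Every row of O is a scalar multiple of row 1 = [0, 1, 0] (multipliers 1, -3, 9), so the rows span a one-dimensional space.
O ≠ 0, hence rank(O) = 1.
rank(O) = 1 < n = 3, so the pair (A, C) is not completely observable.

1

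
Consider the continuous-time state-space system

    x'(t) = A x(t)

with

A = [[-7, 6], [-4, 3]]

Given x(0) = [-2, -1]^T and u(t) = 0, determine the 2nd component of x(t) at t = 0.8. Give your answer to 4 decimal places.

det(sI - A) = s^2 - (tr A)s + det A, with tr A = (-7) + 3 = -4 and det A = (-7)·3 - 6·(-4) = -21 - (-24) = 3.
So p(s) = det(sI - A) = s^2 + 4s + 3.
Factor s^2 + 4s + 3: two numbers with sum -4 and product 3 are -1 and -3, so s^2 + 4s + 3 = (s + 1)(s + 3).
Hence p(s) = (s + 1) (s + 3), with roots -3, -1.
The eigenvalues -3, -1 are distinct and real, so A is diagonalisable and x(t) = e^{At} x(0) = V diag(e^{λ_i t}) V^{-1} x(0), where the columns of V are the eigenvectors.
λ = -3: A - (-3)I = [[-4, 6], [-4, 6]]. Row 1 gives (-4)·v1 + 6·v2 = 0, so take v_1 = [3, 2]^T.
λ = -1: A - (-1)I = [[-6, 6], [-4, 4]]. Row 1 gives (-6)·v1 + 6·v2 = 0, so take v_2 = [1, 1]^T.
V = [v_1 v_2] = [[3, 1], [2, 1]] has det V = 1, so V^{-1} = adj(V)/det V = [[1, -1], [-2, 3]].
Modal coordinates z(0) = V^{-1} x(0): 1·(-2) + (-1)·(-1) = -1; (-2)·(-2) + 3·(-1) = 1; so z(0) = [-1, 1]^T.
x_2(t) = Σ_i (v_i)_2 · z_i(0) · e^{λ_i t} (row 2 of V times the modal terms).
x_2(0.8) = 2·(-1)·e^{-3·0.8} + 1·1·e^{-1·0.8} = (-2)·0.090718 + 1·0.449329 = 0.2679.

0.2679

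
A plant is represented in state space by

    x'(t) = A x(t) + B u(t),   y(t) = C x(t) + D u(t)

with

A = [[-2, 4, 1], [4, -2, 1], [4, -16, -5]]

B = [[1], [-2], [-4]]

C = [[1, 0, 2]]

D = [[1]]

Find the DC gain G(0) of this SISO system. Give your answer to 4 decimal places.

4.5000

G(0) = C(-A)^{-1}B + D = -C A^{-1} B + D.
det A = -12, so A^{-1} = (1/-12)·adj(A) = [[-13/6, -1/3, -1/2], [-2, -1/2, -1/2], [14/3, 4/3, 1]]
A^{-1} B = [1/2, 1, -2]^T
C A^{-1} B = -7/2
G(0) = D - C A^{-1} B = 1 - (-7/2) = 9/2 ≈ 4.5000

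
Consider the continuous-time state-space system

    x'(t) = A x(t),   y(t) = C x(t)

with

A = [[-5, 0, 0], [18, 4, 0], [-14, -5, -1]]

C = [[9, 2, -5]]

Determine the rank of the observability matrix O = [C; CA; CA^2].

2

CA = [[61, 33, 5]]
CA^2 = [[219, 107, -5]]
Observability matrix O = [C; CA; CA^2] = [[9, 2, -5], [61, 33, 5], [219, 107, -5]]
The columns c1, c2, c3 of O are linearly dependent: c1 - 2·c2 + c3 = 0 (check each entry), so rank(O) ≤ 2.
The 2×2 minor from rows 1, 2, columns 1, 2 is 9·33 - 2·61 = 297 - 122 = 175 ≠ 0, so rank(O) = 2.
rank(O) = 2 < n = 3, so the pair (A, C) is not completely observable.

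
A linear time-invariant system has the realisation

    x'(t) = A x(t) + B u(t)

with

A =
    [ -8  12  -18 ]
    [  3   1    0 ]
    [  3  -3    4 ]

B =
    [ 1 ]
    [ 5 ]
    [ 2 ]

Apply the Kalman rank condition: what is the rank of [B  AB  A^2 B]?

2

AB = [[16], [8], [-4]]
A^2B = [[40], [56], [8]]
Controllability matrix C = [B  AB  A^2B] = [[1, 16, 40], [5, 8, 56], [2, -4, 8]]
The rows r1, r2, r3 of C are linearly dependent: r1 - r2 + 2·r3 = 0 (check each entry), so rank(C) ≤ 2.
The 2×2 minor from rows 1, 2, columns 1, 2 is 1·8 - 16·5 = 8 - 80 = -72 ≠ 0, so rank(C) = 2.
rank(C) = 2 < n = 3, so the pair (A, B) is not completely controllable.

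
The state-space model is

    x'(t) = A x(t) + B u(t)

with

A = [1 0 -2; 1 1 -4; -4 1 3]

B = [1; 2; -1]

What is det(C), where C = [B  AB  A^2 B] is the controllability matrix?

AB = [[3], [7], [-5]]
A^2B = [[13], [30], [-20]]
Controllability matrix C = [B  AB  A^2B] = [[1, 3, 13], [2, 7, 30], [-1, -5, -20]]
Expanding along the first row, det(C) = 1·(7·(-20) - 30·(-5)) - 3·(2·(-20) - 30·(-1)) + 13·(2·(-5) - 7·(-1)) = 1·10 - 3·(-10) + 13·(-3) = 1
Since det(C) ≠ 0, rank(C) = 3 and the system is completely controllable.

1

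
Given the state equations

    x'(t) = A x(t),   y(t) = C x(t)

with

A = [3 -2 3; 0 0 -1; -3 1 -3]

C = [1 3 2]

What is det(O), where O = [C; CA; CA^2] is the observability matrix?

-81

CA = [[-3, 0, -6]]
CA^2 = [[9, 0, 9]]
Observability matrix O = [C; CA; CA^2] = [[1, 3, 2], [-3, 0, -6], [9, 0, 9]]
Expanding along the first row, det(O) = 1·(0·9 - (-6)·0) - 3·((-3)·9 - (-6)·9) + 2·((-3)·0 - 0·9) = 1·0 - 3·27 + 2·0 = -81
Since det(O) ≠ 0, rank(O) = 3 and the system is completely observable.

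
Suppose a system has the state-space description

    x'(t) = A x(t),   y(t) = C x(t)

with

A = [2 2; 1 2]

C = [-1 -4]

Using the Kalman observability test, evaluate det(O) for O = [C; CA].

-14

CA = [[-6, -10]]
Observability matrix O = [C; CA] = [[-1, -4], [-6, -10]]
det(O) = (-1)·(-10) - (-4)·(-6) = 10 - 24 = -14
Since det(O) ≠ 0, rank(O) = 2 and the system is completely observable.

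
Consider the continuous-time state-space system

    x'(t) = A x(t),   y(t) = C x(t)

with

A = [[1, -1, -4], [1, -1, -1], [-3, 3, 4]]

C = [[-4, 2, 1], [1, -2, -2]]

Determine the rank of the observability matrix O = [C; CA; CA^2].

3

CA = [[-5, 5, 18], [5, -5, -10]]
CA^2 = [[-54, 54, 87], [30, -30, -55]]
Observability matrix O = [C; CA; CA^2] = [[-4, 2, 1], [1, -2, -2], [-5, 5, 18], [5, -5, -10], [-54, 54, 87], [30, -30, -55]]
Take the 3×3 submatrix of O formed by rows 1, 2, 3: [[-4, 2, 1], [1, -2, -2], [-5, 5, 18]]. Its determinant is (-4)·((-2)·18 - (-2)·5) - 2·(1·18 - (-2)·(-5)) + 1·(1·5 - (-2)·(-5)) = (-4)·(-26) - 2·8 + 1·(-5) = 83 ≠ 0.
So rank(O) ≥ 3; since O has 3 columns, rank(O) = 3.
rank(O) = 3 = n, so the pair (A, C) is completely observable.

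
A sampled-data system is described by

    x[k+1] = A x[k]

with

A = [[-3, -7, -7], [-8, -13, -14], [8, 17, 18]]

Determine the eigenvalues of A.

-3, 1, 4

det(zI - A) = z^3 - (tr A)z^2 + (M11 + M22 + M33)z - det A, where Mii is the 2×2 principal minor of A obtained by deleting row i and column i.
tr A = (-3) + (-13) + 18 = 2; M11 = (-13)·18 - (-14)·17 = -234 - (-238) = 4; M22 = (-3)·18 - (-7)·8 = -54 - (-56) = 2; M33 = (-3)·(-13) - (-7)·(-8) = 39 - 56 = -17; sum of minors = -11.
det A = (-3)·((-13)·18 - (-14)·17) - (-7)·((-8)·18 - (-14)·8) + (-7)·((-8)·17 - (-13)·8) = (-3)·4 - (-7)·(-32) + (-7)·(-32) = -12.
So p(z) = det(zI - A) = z^3 - 2z^2 - 11z + 12.
Rational-root test: any integer root divides 12. Testing small divisors, z = 1 works: p(1) = 1 + (-2) + (-11) + 12 = 0, so (z - 1) is a factor.
Dividing, p(z) = (z - 1)(z^2 - z - 12).
Factor z^2 - z - 12: two numbers with sum 1 and product -12 are 4 and -3, so z^2 - z - 12 = (z - 4)(z + 3).
Hence p(z) = (z - 4) (z - 1) (z + 3), with roots -3, 1, 4.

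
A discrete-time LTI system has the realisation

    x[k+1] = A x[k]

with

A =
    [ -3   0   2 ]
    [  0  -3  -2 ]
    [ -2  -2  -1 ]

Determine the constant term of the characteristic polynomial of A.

Expand det(zI - A) for the 3×3 matrix.
p(z) = z^3 + 7z^2 + 15z + 9.
(Check: constant term = det(-A) = (-1)^3 det A = 9; coefficient of z^2 = -tr A = 7.)
The constant term is 9.

9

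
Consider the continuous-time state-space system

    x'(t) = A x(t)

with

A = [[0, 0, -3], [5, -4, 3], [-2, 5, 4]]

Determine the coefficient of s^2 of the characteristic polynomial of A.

0

Expand det(sI - A) for the 3×3 matrix.
p(s) = s^3 - 37s + 51.
(Check: constant term = det(-A) = (-1)^3 det A = 51; coefficient of s^2 = -tr A = 0.)
The coefficient of s^2 is 0.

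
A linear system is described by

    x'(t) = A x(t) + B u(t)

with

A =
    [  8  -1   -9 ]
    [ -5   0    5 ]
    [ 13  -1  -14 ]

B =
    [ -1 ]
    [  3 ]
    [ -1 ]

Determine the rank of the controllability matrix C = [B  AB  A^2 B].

2

AB = [[-2], [0], [-2]]
A^2B = [[2], [0], [2]]
Controllability matrix C = [B  AB  A^2B] = [[-1, -2, 2], [3, 0, 0], [-1, -2, 2]]
The rows r1, r2, r3 of C are linearly dependent: -r1 + r3 = 0 (check each entry), so rank(C) ≤ 2.
The 2×2 minor from rows 1, 2, columns 1, 2 is (-1)·0 - (-2)·3 = 0 - (-6) = 6 ≠ 0, so rank(C) = 2.
rank(C) = 2 < n = 3, so the pair (A, B) is not completely controllable.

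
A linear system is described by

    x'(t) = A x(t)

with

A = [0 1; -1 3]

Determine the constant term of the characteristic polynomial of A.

For a 2×2 matrix, det(sI - A) = s^2 - (tr A)s + det A.
tr A = 3, det A = 1.
So p(s) = s^2 - 3s + 1.
The constant term is 1.

1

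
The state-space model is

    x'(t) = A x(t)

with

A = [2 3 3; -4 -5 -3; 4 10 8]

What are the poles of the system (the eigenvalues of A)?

-2, 2, 5

det(sI - A) = s^3 - (tr A)s^2 + (M11 + M22 + M33)s - det A, where Mii is the 2×2 principal minor of A obtained by deleting row i and column i.
tr A = 2 + (-5) + 8 = 5; M11 = (-5)·8 - (-3)·10 = -40 - (-30) = -10; M22 = 2·8 - 3·4 = 16 - 12 = 4; M33 = 2·(-5) - 3·(-4) = -10 - (-12) = 2; sum of minors = -4.
det A = 2·((-5)·8 - (-3)·10) - 3·((-4)·8 - (-3)·4) + 3·((-4)·10 - (-5)·4) = 2·(-10) - 3·(-20) + 3·(-20) = -20.
So p(s) = det(sI - A) = s^3 - 5s^2 - 4s + 20.
Rational-root test: any integer root divides 20. Testing small divisors, s = -2 works: p(-2) = -8 + (-20) + 8 + 20 = 0, so (s + 2) is a factor.
Dividing, p(s) = (s + 2)(s^2 - 7s + 10).
Factor s^2 - 7s + 10: two numbers with sum 7 and product 10 are 5 and 2, so s^2 - 7s + 10 = (s - 5)(s - 2).
Hence p(s) = (s - 5) (s - 2) (s + 2), with roots -2, 2, 5.
At least one eigenvalue has non-negative real part, so the system is not asymptotically stable.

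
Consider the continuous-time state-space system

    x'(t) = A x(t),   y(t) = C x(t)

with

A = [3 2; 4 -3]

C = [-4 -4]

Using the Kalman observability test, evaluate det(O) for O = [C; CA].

CA = [[-28, 4]]
Observability matrix O = [C; CA] = [[-4, -4], [-28, 4]]
det(O) = (-4)·4 - (-4)·(-28) = -16 - 112 = -128
Since det(O) ≠ 0, rank(O) = 2 and the system is completely observable.

-128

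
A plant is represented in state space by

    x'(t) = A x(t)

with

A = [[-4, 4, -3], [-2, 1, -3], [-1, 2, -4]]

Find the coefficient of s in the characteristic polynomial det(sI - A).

19

Expand det(sI - A) for the 3×3 matrix.
p(s) = s^3 + 7s^2 + 19s + 19.
(Check: constant term = det(-A) = (-1)^3 det A = 19; coefficient of s^2 = -tr A = 7.)
The coefficient of s is 19.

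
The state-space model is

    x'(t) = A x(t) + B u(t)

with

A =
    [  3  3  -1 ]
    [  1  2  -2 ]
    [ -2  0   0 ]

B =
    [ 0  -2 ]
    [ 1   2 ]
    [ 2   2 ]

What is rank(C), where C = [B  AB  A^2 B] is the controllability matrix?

3

AB = [[1, -2], [-2, -2], [0, 4]]
A^2B = [[-3, -16], [-3, -14], [-2, 4]]
Controllability matrix C = [B  AB  A^2B] = [[0, -2, 1, -2, -3, -16], [1, 2, -2, -2, -3, -14], [2, 2, 0, 4, -2, 4]]
Take the 3×3 submatrix of C formed by columns 1, 2, 3: [[0, -2, 1], [1, 2, -2], [2, 2, 0]]. Its determinant is 0·(2·0 - (-2)·2) - (-2)·(1·0 - (-2)·2) + 1·(1·2 - 2·2) = 0·4 - (-2)·4 + 1·(-2) = 6 ≠ 0.
So rank(C) ≥ 3; since C has 3 rows, rank(C) = 3.
rank(C) = 3 = n, so the pair (A, B) is completely controllable.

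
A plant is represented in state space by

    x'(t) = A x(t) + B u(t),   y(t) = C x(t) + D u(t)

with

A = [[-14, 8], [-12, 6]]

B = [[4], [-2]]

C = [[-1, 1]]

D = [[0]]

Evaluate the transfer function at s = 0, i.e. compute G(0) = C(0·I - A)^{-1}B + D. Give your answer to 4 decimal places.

-3.0000

G(0) = C(-A)^{-1}B + D = -C A^{-1} B + D.
det A = 12, so A^{-1} = (1/12)·adj(A) = [[1/2, -2/3], [1, -7/6]]
A^{-1} B = [10/3, 19/3]^T
C A^{-1} B = 3
G(0) = D - C A^{-1} B = 0 - (3) = -3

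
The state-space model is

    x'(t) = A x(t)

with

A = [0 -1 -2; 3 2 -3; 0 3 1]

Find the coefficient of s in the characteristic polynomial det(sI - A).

Expand det(sI - A) for the 3×3 matrix.
p(s) = s^3 - 3s^2 + 14s + 15.
(Check: constant term = det(-A) = (-1)^3 det A = 15; coefficient of s^2 = -tr A = -3.)
The coefficient of s is 14.

14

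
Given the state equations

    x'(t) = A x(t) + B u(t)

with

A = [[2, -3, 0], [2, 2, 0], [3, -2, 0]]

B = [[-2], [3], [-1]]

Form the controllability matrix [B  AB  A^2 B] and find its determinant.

-175

AB = [[-13], [2], [-12]]
A^2B = [[-32], [-22], [-43]]
Controllability matrix C = [B  AB  A^2B] = [[-2, -13, -32], [3, 2, -22], [-1, -12, -43]]
Expanding along the first row, det(C) = (-2)·(2·(-43) - (-22)·(-12)) - (-13)·(3·(-43) - (-22)·(-1)) + (-32)·(3·(-12) - 2·(-1)) = (-2)·(-350) - (-13)·(-151) + (-32)·(-34) = -175
Since det(C) ≠ 0, rank(C) = 3 and the system is completely controllable.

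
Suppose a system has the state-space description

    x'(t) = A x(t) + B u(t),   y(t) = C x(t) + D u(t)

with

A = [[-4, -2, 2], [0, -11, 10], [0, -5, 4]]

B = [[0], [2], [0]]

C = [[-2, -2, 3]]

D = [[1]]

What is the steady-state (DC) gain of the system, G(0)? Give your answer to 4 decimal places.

G(0) = C(-A)^{-1}B + D = -C A^{-1} B + D.
det A = -24, so A^{-1} = (1/-24)·adj(A) = [[-1/4, 1/12, -1/12], [0, 2/3, -5/3], [0, 5/6, -11/6]]
A^{-1} B = [1/6, 4/3, 5/3]^T
C A^{-1} B = 2
G(0) = D - C A^{-1} B = 1 - (2) = -1

-1.0000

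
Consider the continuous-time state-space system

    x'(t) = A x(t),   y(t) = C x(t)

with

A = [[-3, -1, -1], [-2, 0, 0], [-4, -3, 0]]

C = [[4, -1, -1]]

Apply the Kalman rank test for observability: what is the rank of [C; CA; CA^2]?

3

CA = [[-6, -1, -4]]
CA^2 = [[36, 18, 6]]
Observability matrix O = [C; CA; CA^2] = [[4, -1, -1], [-6, -1, -4], [36, 18, 6]]
det(O) = 4·((-1)·6 - (-4)·18) - (-1)·((-6)·6 - (-4)·36) + (-1)·((-6)·18 - (-1)·36) = 4·66 - (-1)·108 + (-1)·(-72) = 444 ≠ 0, so rank(O) = 3.
rank(O) = 3 = n, so the pair (A, C) is completely observable.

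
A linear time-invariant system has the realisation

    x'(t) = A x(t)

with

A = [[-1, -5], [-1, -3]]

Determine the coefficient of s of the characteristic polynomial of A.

4

For a 2×2 matrix, det(sI - A) = s^2 - (tr A)s + det A.
tr A = -4, det A = -2.
So p(s) = s^2 + 4s - 2.
The coefficient of s is 4.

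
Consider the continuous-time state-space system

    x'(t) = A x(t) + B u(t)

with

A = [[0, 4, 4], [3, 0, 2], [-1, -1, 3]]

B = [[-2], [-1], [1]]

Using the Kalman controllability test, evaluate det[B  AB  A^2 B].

AB = [[0], [-4], [6]]
A^2B = [[8], [12], [22]]
Controllability matrix C = [B  AB  A^2B] = [[-2, 0, 8], [-1, -4, 12], [1, 6, 22]]
Expanding along the first row, det(C) = (-2)·((-4)·22 - 12·6) - 0·((-1)·22 - 12·1) + 8·((-1)·6 - (-4)·1) = (-2)·(-160) - 0·(-34) + 8·(-2) = 304
Since det(C) ≠ 0, rank(C) = 3 and the system is completely controllable.

304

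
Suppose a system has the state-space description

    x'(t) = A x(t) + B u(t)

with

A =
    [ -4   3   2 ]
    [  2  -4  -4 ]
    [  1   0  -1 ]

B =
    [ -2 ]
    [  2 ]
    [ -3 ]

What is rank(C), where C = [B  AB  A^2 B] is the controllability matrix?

AB = [[8], [0], [1]]
A^2B = [[-30], [12], [7]]
Controllability matrix C = [B  AB  A^2B] = [[-2, 8, -30], [2, 0, 12], [-3, 1, 7]]
det(C) = (-2)·(0·7 - 12·1) - 8·(2·7 - 12·(-3)) + (-30)·(2·1 - 0·(-3)) = (-2)·(-12) - 8·50 + (-30)·2 = -436 ≠ 0, so rank(C) = 3.
rank(C) = 3 = n, so the pair (A, B) is completely controllable.

3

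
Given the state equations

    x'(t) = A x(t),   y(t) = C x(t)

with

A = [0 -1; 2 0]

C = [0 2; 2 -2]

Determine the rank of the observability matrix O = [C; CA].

2

CA = [[4, 0], [-4, -2]]
Observability matrix O = [C; CA] = [[0, 2], [2, -2], [4, 0], [-4, -2]]
Take the 2×2 submatrix of O formed by rows 1, 2: [[0, 2], [2, -2]]. Its determinant is 0·(-2) - 2·2 = 0 - 4 = -4 ≠ 0.
So rank(O) ≥ 2; since O has 2 columns, rank(O) = 2.
rank(O) = 2 = n, so the pair (A, C) is completely observable.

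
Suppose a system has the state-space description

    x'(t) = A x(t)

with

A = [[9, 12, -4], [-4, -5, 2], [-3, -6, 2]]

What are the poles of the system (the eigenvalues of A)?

det(sI - A) = s^3 - (tr A)s^2 + (M11 + M22 + M33)s - det A, where Mii is the 2×2 principal minor of A obtained by deleting row i and column i.
tr A = 9 + (-5) + 2 = 6; M11 = (-5)·2 - 2·(-6) = -10 - (-12) = 2; M22 = 9·2 - (-4)·(-3) = 18 - 12 = 6; M33 = 9·(-5) - 12·(-4) = -45 - (-48) = 3; sum of minors = 11.
det A = 9·((-5)·2 - 2·(-6)) - 12·((-4)·2 - 2·(-3)) + (-4)·((-4)·(-6) - (-5)·(-3)) = 9·2 - 12·(-2) + (-4)·9 = 6.
So p(s) = det(sI - A) = s^3 - 6s^2 + 11s - 6.
Rational-root test: any integer root divides -6. Testing small divisors, s = 1 works: p(1) = 1 + (-6) + 11 + (-6) = 0, so (s - 1) is a factor.
Dividing, p(s) = (s - 1)(s^2 - 5s + 6).
Factor s^2 - 5s + 6: two numbers with sum 5 and product 6 are 3 and 2, so s^2 - 5s + 6 = (s - 3)(s - 2).
Hence p(s) = (s - 3) (s - 2) (s - 1), with roots 1, 2, 3.
At least one eigenvalue has non-negative real part, so the system is not asymptotically stable.

1, 2, 3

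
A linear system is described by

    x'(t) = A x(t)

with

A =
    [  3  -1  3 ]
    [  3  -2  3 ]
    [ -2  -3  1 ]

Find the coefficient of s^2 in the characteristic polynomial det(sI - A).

-2

Expand det(sI - A) for the 3×3 matrix.
p(s) = s^3 - 2s^2 + 13s + 9.
(Check: constant term = det(-A) = (-1)^3 det A = 9; coefficient of s^2 = -tr A = -2.)
The coefficient of s^2 is -2.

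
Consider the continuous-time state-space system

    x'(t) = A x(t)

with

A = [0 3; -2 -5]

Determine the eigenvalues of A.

det(sI - A) = s^2 - (tr A)s + det A, with tr A = 0 + (-5) = -5 and det A = 0·(-5) - 3·(-2) = 0 - (-6) = 6.
So p(s) = det(sI - A) = s^2 + 5s + 6.
Factor s^2 + 5s + 6: two numbers with sum -5 and product 6 are -2 and -3, so s^2 + 5s + 6 = (s + 2)(s + 3).
Hence p(s) = (s + 2) (s + 3), with roots -3, -2.
All eigenvalues have negative real part, so the system is asymptotically stable.

-3, -2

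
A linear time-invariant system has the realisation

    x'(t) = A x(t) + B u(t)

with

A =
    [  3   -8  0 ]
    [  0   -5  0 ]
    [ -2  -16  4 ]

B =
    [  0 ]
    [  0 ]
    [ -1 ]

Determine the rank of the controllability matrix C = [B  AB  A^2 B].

AB = [[0], [0], [-4]]
A^2B = [[0], [0], [-16]]
Controllability matrix C = [B  AB  A^2B] = [[0, 0, 0], [0, 0, 0], [-1, -4, -16]]
Every column of C is a scalar multiple of column 1 = [0, 0, -1] (multipliers 1, 4, 16), so the columns span a one-dimensional space.
C ≠ 0, hence rank(C) = 1.
rank(C) = 1 < n = 3, so the pair (A, B) is not completely controllable.

1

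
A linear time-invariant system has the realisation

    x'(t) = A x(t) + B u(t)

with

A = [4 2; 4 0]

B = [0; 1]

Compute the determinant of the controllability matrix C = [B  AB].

-2

AB = [[2], [0]]
Controllability matrix C = [B  AB] = [[0, 2], [1, 0]]
det(C) = 0·0 - 2·1 = 0 - 2 = -2
Since det(C) ≠ 0, rank(C) = 2 and the system is completely controllable.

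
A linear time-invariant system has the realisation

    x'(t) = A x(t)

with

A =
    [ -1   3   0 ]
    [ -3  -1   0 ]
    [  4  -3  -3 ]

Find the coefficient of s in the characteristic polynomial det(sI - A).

Expand det(sI - A) for the 3×3 matrix.
p(s) = s^3 + 5s^2 + 16s + 30.
(Check: constant term = det(-A) = (-1)^3 det A = 30; coefficient of s^2 = -tr A = 5.)
The coefficient of s is 16.

16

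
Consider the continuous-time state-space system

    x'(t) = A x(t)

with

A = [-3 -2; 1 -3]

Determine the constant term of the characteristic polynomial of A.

11

For a 2×2 matrix, det(sI - A) = s^2 - (tr A)s + det A.
tr A = -6, det A = 11.
So p(s) = s^2 + 6s + 11.
The constant term is 11.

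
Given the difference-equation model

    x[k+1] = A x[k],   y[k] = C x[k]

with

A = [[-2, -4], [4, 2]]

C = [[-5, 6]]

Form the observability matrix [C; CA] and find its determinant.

CA = [[34, 32]]
Observability matrix O = [C; CA] = [[-5, 6], [34, 32]]
det(O) = (-5)·32 - 6·34 = -160 - 204 = -364
Since det(O) ≠ 0, rank(O) = 2 and the system is completely observable.

-364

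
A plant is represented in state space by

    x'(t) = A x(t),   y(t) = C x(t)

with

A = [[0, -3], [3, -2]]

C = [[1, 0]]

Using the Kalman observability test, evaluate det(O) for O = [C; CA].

-3

CA = [[0, -3]]
Observability matrix O = [C; CA] = [[1, 0], [0, -3]]
det(O) = 1·(-3) - 0·0 = -3 - 0 = -3
Since det(O) ≠ 0, rank(O) = 2 and the system is completely observable.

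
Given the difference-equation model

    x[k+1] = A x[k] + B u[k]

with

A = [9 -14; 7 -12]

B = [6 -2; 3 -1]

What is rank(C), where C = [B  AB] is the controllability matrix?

AB = [[12, -4], [6, -2]]
Controllability matrix C = [B  AB] = [[6, -2, 12, -4], [3, -1, 6, -2]]
Every column of C is a scalar multiple of column 1 = [6, 3] (multipliers 1, -1/3, 2, -2/3), so the columns span a one-dimensional space.
C ≠ 0, hence rank(C) = 1.
rank(C) = 1 < n = 2, so the pair (A, B) is not completely controllable.

1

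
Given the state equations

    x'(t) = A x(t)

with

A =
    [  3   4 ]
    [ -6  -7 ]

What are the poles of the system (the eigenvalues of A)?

-3, -1

det(sI - A) = s^2 - (tr A)s + det A, with tr A = 3 + (-7) = -4 and det A = 3·(-7) - 4·(-6) = -21 - (-24) = 3.
So p(s) = det(sI - A) = s^2 + 4s + 3.
Factor s^2 + 4s + 3: two numbers with sum -4 and product 3 are -1 and -3, so s^2 + 4s + 3 = (s + 1)(s + 3).
Hence p(s) = (s + 1) (s + 3), with roots -3, -1.
All eigenvalues have negative real part, so the system is asymptotically stable.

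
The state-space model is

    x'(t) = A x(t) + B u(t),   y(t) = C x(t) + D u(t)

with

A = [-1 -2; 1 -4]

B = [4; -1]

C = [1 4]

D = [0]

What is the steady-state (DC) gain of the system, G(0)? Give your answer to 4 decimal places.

5.0000

G(0) = C(-A)^{-1}B + D = -C A^{-1} B + D.
det A = 6, so A^{-1} = (1/6)·adj(A) = [[-2/3, 1/3], [-1/6, -1/6]]
A^{-1} B = [-3, -1/2]^T
C A^{-1} B = -5
G(0) = D - C A^{-1} B = 0 - (-5) = 5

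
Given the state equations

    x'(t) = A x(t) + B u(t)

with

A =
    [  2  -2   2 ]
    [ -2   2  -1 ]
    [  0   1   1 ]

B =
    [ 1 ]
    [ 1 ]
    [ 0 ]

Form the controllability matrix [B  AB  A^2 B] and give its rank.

AB = [[0], [0], [1]]
A^2B = [[2], [-1], [1]]
Controllability matrix C = [B  AB  A^2B] = [[1, 0, 2], [1, 0, -1], [0, 1, 1]]
det(C) = 1·(0·1 - (-1)·1) - 0·(1·1 - (-1)·0) + 2·(1·1 - 0·0) = 1·1 - 0·1 + 2·1 = 3 ≠ 0, so rank(C) = 3.
rank(C) = 3 = n, so the pair (A, B) is completely controllable.

3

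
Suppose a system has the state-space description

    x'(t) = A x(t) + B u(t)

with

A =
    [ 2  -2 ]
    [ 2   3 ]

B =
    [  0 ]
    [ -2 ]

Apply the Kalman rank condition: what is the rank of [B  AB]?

AB = [[4], [-6]]
Controllability matrix C = [B  AB] = [[0, 4], [-2, -6]]
det(C) = 0·(-6) - 4·(-2) = 0 - (-8) = 8 ≠ 0, so rank(C) = 2.
rank(C) = 2 = n, so the pair (A, B) is completely controllable.

2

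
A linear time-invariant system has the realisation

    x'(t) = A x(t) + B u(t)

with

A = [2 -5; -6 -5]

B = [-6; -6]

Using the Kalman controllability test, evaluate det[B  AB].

AB = [[18], [66]]
Controllability matrix C = [B  AB] = [[-6, 18], [-6, 66]]
det(C) = (-6)·66 - 18·(-6) = -396 - (-108) = -288
Since det(C) ≠ 0, rank(C) = 2 and the system is completely controllable.

-288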